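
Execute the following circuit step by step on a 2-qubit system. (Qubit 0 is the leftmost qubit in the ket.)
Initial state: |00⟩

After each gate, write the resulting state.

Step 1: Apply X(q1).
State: |01⟩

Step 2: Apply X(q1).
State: |00⟩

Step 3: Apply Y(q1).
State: i|01⟩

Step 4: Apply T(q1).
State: (-1/√2 + (1/√2)i)|01⟩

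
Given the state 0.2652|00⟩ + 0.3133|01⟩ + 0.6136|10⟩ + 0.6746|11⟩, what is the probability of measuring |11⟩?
0.4551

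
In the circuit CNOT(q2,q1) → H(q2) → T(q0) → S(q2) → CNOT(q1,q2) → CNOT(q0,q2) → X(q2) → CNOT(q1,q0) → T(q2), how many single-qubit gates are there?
5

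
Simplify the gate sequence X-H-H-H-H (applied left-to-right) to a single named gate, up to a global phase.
X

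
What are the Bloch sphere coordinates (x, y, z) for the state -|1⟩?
(0, 0, -1)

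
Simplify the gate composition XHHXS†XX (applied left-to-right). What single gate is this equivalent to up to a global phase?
S†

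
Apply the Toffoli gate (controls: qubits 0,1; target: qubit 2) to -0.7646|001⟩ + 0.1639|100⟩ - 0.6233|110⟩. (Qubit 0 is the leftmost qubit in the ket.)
-0.7646|001⟩ + 0.1639|100⟩ - 0.6233|111⟩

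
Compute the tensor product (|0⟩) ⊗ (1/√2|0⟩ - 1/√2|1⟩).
1/√2|00⟩ - 1/√2|01⟩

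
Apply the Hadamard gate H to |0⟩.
1/√2|0⟩ + 1/√2|1⟩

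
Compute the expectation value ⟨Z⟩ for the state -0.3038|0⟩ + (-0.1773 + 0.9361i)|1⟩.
-0.8154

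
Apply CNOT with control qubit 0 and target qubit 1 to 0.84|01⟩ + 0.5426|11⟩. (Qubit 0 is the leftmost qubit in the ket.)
0.84|01⟩ + 0.5426|10⟩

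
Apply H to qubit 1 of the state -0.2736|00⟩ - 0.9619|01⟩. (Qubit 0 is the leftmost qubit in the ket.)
-0.8736|00⟩ + 0.4867|01⟩

H on qubit 1 mixes each pair of kets that differ only in qubit 1: amplitudes (a, b) of (|…0…⟩, |…1…⟩) become ((a + b)/√2, (a − b)/√2). Kets absent from the input have amplitude 0.
(|00⟩, |01⟩): (a, b) = (-0.2736, -0.9619) → (-0.8736, 0.4867)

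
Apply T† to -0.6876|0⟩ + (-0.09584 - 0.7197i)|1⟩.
-0.6876|0⟩ + (-0.5767 - 0.4411i)|1⟩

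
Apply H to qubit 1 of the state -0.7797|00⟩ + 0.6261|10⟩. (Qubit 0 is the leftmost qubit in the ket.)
-0.5513|00⟩ - 0.5513|01⟩ + 0.4427|10⟩ + 0.4427|11⟩

H on qubit 1 mixes each pair of kets that differ only in qubit 1: amplitudes (a, b) of (|…0…⟩, |…1…⟩) become ((a + b)/√2, (a − b)/√2). Kets absent from the input have amplitude 0.
(|00⟩, |01⟩): (a, b) = (-0.7797, 0) → (-0.5513, -0.5513)
(|10⟩, |11⟩): (a, b) = (0.6261, 0) → (0.4427, 0.4427)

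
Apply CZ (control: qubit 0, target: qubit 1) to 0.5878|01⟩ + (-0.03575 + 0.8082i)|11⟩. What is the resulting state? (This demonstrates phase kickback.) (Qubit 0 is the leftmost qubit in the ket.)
0.5878|01⟩ + (0.03575 - 0.8082i)|11⟩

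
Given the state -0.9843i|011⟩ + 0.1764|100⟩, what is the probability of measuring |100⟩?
0.03112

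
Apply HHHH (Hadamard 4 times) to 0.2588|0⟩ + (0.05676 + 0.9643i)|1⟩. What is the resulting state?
0.2588|0⟩ + (0.05676 + 0.9643i)|1⟩

H² = I, so an even number of Hadamards cancels: H^4 = I and the state is unchanged.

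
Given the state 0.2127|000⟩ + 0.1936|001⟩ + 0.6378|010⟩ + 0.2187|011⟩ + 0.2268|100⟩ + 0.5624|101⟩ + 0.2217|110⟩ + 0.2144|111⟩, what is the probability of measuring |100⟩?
0.05144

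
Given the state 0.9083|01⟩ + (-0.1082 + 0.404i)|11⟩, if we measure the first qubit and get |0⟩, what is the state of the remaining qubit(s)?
|1⟩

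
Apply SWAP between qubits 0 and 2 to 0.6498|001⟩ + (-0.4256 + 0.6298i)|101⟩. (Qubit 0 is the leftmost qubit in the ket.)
0.6498|100⟩ + (-0.4256 + 0.6298i)|101⟩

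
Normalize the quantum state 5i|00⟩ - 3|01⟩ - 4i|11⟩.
(1/√2)i|00⟩ - 0.4243|01⟩ - 0.5657i|11⟩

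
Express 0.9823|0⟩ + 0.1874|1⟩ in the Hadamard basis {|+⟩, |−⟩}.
0.8271|+⟩ + 0.5621|−⟩

With |ψ⟩ = α|0⟩ + β|1⟩, the Hadamard-basis coefficients are ⟨+|ψ⟩ = (α + β)/√2 and ⟨−|ψ⟩ = (α − β)/√2.
Here α = 0.9823, β = 0.1874: (α + β)/√2 = 0.8271, (α − β)/√2 = 0.5621.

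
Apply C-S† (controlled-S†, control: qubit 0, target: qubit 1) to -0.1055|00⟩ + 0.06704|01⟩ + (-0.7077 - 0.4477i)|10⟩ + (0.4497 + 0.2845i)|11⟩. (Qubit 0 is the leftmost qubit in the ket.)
-0.1055|00⟩ + 0.06704|01⟩ + (-0.7077 - 0.4477i)|10⟩ + (0.2845 - 0.4497i)|11⟩

C-S† leaves the control-|0⟩ kets |00⟩, |01⟩ unchanged and applies S† to qubit 1 on the control-|1⟩ pair (|10⟩, |11⟩).
S† = [[1, 0], [0, -i]].
With a = amp(|10⟩) = (-0.7077 - 0.4477i) and b = amp(|11⟩) = (0.4497 + 0.2845i):
new amp(|10⟩) = (1)·a = (-0.7077 - 0.4477i)
new amp(|11⟩) = (-i)·b = (0.2845 - 0.4497i)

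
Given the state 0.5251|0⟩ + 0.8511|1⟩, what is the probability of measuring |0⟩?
0.2757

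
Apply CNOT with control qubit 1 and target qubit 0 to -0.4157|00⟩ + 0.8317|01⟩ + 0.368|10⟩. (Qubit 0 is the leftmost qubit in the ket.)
-0.4157|00⟩ + 0.368|10⟩ + 0.8317|11⟩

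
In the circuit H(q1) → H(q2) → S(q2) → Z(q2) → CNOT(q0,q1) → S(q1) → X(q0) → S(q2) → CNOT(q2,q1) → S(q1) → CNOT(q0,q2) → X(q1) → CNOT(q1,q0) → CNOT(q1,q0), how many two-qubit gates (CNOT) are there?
5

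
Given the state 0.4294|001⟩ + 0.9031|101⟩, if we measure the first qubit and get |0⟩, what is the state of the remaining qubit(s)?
|01⟩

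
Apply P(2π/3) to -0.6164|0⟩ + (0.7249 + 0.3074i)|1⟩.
-0.6164|0⟩ + (-0.6287 + 0.4741i)|1⟩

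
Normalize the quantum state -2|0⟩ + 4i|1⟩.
-1/√5|0⟩ + 0.8944i|1⟩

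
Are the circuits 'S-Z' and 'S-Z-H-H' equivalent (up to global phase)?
Yes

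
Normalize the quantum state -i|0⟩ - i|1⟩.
-(1/√2)i|0⟩ - (1/√2)i|1⟩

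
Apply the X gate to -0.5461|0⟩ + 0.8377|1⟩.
0.8377|0⟩ - 0.5461|1⟩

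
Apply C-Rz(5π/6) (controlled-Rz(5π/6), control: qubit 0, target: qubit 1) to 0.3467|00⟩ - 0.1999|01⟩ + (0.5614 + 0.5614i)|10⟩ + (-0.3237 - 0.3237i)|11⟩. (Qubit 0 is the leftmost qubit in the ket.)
0.3467|00⟩ - 0.1999|01⟩ + (0.6876 - 0.397i)|10⟩ + (0.2289 - 0.3964i)|11⟩

C-Rz(5π/6) leaves the control-|0⟩ kets |00⟩, |01⟩ unchanged and applies Rz(5π/6) to qubit 1 on the control-|1⟩ pair (|10⟩, |11⟩).
Rz(5π/6) = [[e^(−iθ/2), 0], [0, e^(iθ/2)]] with e^(±iθ/2) = cos(θ/2) ± i·sin(θ/2); θ = 5π/6, cos(θ/2) ≈ 0.258819, sin(θ/2) ≈ 0.965926.
With a = amp(|10⟩) = (0.5614 + 0.5614i) and b = amp(|11⟩) = (-0.3237 - 0.3237i):
new amp(|10⟩) = (0.258819 - 0.965926i)·a = (0.6876 - 0.397i)
new amp(|11⟩) = (0.258819 + 0.965926i)·b = (0.2289 - 0.3964i)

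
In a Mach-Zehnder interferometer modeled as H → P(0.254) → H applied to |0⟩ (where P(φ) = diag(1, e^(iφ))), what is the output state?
(0.984 + 0.1256i)|0⟩ + (0.01604 - 0.1256i)|1⟩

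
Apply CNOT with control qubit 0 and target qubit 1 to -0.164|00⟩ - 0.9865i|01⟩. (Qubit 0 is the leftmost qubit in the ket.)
-0.164|00⟩ - 0.9865i|01⟩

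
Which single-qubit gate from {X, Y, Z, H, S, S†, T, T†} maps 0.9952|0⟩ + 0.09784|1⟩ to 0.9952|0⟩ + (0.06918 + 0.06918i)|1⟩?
T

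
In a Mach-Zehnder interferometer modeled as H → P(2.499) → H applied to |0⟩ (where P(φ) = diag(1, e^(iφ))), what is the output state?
(0.09973 + 0.2996i)|0⟩ + (0.9003 - 0.2996i)|1⟩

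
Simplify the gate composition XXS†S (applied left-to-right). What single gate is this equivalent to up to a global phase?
I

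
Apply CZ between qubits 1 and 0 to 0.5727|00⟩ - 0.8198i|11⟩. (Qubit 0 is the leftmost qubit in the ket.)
0.5727|00⟩ + 0.8198i|11⟩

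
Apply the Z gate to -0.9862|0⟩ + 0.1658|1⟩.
-0.9862|0⟩ - 0.1658|1⟩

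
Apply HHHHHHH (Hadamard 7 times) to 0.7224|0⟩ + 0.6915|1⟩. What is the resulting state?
0.9998|0⟩ + 0.02185|1⟩

H² = I, so H^7 = H: a single Hadamard. With (a, b) = (0.7224, 0.6915), H gives ((a + b)/√2, (a − b)/√2) = (0.9998, 0.02185).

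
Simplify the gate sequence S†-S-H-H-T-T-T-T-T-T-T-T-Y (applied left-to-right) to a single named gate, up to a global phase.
Y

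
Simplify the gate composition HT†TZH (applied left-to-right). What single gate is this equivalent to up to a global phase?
X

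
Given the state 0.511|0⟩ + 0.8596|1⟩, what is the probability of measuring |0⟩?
0.2611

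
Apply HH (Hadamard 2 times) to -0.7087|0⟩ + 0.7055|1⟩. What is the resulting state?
-0.7087|0⟩ + 0.7055|1⟩

H² = I, so an even number of Hadamards cancels: H^2 = I and the state is unchanged.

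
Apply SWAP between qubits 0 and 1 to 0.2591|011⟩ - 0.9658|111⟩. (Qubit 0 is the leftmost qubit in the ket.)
0.2591|101⟩ - 0.9658|111⟩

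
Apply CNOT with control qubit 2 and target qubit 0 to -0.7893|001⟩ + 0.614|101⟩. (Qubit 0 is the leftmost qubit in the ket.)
0.614|001⟩ - 0.7893|101⟩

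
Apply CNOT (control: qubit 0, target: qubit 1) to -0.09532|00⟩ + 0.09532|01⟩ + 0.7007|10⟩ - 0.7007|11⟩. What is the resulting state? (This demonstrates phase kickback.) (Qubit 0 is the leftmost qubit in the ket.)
-0.09532|00⟩ + 0.09532|01⟩ - 0.7007|10⟩ + 0.7007|11⟩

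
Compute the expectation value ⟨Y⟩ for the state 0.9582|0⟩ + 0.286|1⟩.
0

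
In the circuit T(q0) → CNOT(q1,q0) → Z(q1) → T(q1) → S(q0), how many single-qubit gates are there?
4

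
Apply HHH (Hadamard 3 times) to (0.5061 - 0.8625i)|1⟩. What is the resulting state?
(0.3579 - 0.6099i)|0⟩ + (-0.3579 + 0.6099i)|1⟩

H² = I, so H^3 = H: a single Hadamard. With (a, b) = (0, (0.5061 - 0.8625i)), H gives ((a + b)/√2, (a − b)/√2) = ((0.3579 - 0.6099i), (-0.3579 + 0.6099i)).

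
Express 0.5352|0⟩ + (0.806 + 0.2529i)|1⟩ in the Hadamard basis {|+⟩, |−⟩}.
(0.9484 + 0.1788i)|+⟩ + (-0.1915 - 0.1788i)|−⟩

With |ψ⟩ = α|0⟩ + β|1⟩, the Hadamard-basis coefficients are ⟨+|ψ⟩ = (α + β)/√2 and ⟨−|ψ⟩ = (α − β)/√2.
Here α = 0.5352, β = (0.806 + 0.2529i): (α + β)/√2 = (0.9484 + 0.1788i), (α − β)/√2 = (-0.1915 - 0.1788i).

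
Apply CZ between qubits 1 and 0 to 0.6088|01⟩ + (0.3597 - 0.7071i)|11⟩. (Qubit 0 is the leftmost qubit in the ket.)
0.6088|01⟩ + (-0.3597 + 0.7071i)|11⟩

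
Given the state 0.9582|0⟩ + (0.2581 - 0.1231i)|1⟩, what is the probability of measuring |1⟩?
0.08177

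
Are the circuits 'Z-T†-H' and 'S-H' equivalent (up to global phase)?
No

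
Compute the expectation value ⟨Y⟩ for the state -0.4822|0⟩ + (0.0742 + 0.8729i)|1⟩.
-0.8418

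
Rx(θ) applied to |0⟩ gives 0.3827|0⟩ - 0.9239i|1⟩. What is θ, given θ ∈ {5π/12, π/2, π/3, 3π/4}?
3π/4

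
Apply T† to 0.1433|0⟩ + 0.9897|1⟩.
0.1433|0⟩ + (0.6998 - 0.6998i)|1⟩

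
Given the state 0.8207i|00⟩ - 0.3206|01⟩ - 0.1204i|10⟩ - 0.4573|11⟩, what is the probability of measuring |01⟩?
0.1028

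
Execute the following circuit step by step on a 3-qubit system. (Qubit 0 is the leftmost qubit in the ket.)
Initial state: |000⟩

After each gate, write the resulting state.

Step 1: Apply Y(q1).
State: i|010⟩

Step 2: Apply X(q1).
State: i|000⟩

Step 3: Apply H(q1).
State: (1/√2)i|000⟩ + (1/√2)i|010⟩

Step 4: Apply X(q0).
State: (1/√2)i|100⟩ + (1/√2)i|110⟩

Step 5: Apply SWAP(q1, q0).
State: (1/√2)i|010⟩ + (1/√2)i|110⟩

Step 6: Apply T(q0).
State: (1/√2)i|010⟩ + (-1/2 + (1/2)i)|110⟩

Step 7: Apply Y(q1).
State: 1/√2|000⟩ + (1/2 + (1/2)i)|100⟩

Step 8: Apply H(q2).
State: 1/2|000⟩ + 1/2|001⟩ + (1/√8 + (1/√8)i)|100⟩ + (1/√8 + (1/√8)i)|101⟩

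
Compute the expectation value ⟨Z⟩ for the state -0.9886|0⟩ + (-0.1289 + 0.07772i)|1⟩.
0.9547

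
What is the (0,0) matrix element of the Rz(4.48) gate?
(-0.6204 - 0.7843i)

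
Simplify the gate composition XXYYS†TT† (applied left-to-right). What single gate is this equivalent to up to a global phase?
S†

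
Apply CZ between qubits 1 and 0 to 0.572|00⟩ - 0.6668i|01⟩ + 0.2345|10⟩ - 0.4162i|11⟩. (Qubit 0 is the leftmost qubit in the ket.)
0.572|00⟩ - 0.6668i|01⟩ + 0.2345|10⟩ + 0.4162i|11⟩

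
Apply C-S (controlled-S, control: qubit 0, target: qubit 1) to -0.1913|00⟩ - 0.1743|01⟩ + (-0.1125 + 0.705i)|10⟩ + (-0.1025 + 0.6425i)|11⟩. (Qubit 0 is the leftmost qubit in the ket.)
-0.1913|00⟩ - 0.1743|01⟩ + (-0.1125 + 0.705i)|10⟩ + (-0.6425 - 0.1025i)|11⟩

C-S leaves the control-|0⟩ kets |00⟩, |01⟩ unchanged and applies S to qubit 1 on the control-|1⟩ pair (|10⟩, |11⟩).
S = [[1, 0], [0, i]].
With a = amp(|10⟩) = (-0.1125 + 0.705i) and b = amp(|11⟩) = (-0.1025 + 0.6425i):
new amp(|10⟩) = (1)·a = (-0.1125 + 0.705i)
new amp(|11⟩) = (i)·b = (-0.6425 - 0.1025i)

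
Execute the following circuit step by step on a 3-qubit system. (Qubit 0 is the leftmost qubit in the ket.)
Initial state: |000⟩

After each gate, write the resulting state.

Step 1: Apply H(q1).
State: 1/√2|000⟩ + 1/√2|010⟩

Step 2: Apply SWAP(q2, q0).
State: 1/√2|000⟩ + 1/√2|010⟩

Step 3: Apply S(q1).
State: 1/√2|000⟩ + (1/√2)i|010⟩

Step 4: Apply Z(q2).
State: 1/√2|000⟩ + (1/√2)i|010⟩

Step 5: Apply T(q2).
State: 1/√2|000⟩ + (1/√2)i|010⟩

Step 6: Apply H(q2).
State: 1/2|000⟩ + 1/2|001⟩ + (1/2)i|010⟩ + (1/2)i|011⟩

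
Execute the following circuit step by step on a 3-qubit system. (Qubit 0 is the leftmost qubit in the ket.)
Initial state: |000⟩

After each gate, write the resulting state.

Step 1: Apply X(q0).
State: |100⟩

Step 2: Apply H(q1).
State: 1/√2|100⟩ + 1/√2|110⟩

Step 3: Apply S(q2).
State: 1/√2|100⟩ + 1/√2|110⟩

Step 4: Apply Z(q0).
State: -1/√2|100⟩ - 1/√2|110⟩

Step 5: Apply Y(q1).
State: (1/√2)i|100⟩ - (1/√2)i|110⟩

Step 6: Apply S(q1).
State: (1/√2)i|100⟩ + 1/√2|110⟩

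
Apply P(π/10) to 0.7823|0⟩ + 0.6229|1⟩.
0.7823|0⟩ + (0.5924 + 0.1925i)|1⟩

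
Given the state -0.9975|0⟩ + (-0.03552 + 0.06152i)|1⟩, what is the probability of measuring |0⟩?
0.995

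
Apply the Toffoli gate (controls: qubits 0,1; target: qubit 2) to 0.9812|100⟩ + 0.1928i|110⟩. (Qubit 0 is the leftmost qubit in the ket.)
0.9812|100⟩ + 0.1928i|111⟩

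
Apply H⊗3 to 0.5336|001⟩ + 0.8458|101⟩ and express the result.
0.4877|000⟩ - 0.4877|001⟩ + 0.4877|010⟩ - 0.4877|011⟩ - 0.1104|100⟩ + 0.1104|101⟩ - 0.1104|110⟩ + 0.1104|111⟩

H⊗3 gives amp(|y⟩) = (1/2√2) Σ_x (−1)^(x·y) amp(|x⟩), where x·y is the number of positions in which both x and y have a 1.
|000⟩: (0.5336 + 0.8458)/(2√2) = 0.4877
|001⟩: (-0.5336 - 0.8458)/(2√2) = -0.4877
|010⟩: (0.5336 + 0.8458)/(2√2) = 0.4877
|011⟩: (-0.5336 - 0.8458)/(2√2) = -0.4877
|100⟩: (0.5336 - 0.8458)/(2√2) = -0.1104
|101⟩: (-0.5336 + 0.8458)/(2√2) = 0.1104
|110⟩: (0.5336 - 0.8458)/(2√2) = -0.1104
|111⟩: (-0.5336 + 0.8458)/(2√2) = 0.1104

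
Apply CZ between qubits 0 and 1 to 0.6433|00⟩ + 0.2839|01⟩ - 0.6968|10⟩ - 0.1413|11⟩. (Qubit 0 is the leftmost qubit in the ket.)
0.6433|00⟩ + 0.2839|01⟩ - 0.6968|10⟩ + 0.1413|11⟩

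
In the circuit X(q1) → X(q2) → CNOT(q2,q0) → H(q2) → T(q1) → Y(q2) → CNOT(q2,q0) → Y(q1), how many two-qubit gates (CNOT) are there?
2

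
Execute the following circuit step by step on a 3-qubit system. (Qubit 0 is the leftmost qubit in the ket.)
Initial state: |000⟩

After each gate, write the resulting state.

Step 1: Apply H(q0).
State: 1/√2|000⟩ + 1/√2|100⟩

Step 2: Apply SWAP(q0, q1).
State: 1/√2|000⟩ + 1/√2|010⟩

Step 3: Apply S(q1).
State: 1/√2|000⟩ + (1/√2)i|010⟩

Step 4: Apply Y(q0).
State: (1/√2)i|100⟩ - 1/√2|110⟩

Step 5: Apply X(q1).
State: -1/√2|100⟩ + (1/√2)i|110⟩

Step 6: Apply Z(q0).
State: 1/√2|100⟩ - (1/√2)i|110⟩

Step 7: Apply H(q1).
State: (1/2 - (1/2)i)|100⟩ + (1/2 + (1/2)i)|110⟩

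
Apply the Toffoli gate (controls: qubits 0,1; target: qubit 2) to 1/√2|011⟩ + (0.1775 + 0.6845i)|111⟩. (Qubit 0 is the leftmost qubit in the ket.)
1/√2|011⟩ + (0.1775 + 0.6845i)|110⟩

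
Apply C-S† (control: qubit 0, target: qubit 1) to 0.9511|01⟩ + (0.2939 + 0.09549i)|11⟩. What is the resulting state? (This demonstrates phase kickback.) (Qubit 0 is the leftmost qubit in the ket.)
0.9511|01⟩ + (0.09549 - 0.2939i)|11⟩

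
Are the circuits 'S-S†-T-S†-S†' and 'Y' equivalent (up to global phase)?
No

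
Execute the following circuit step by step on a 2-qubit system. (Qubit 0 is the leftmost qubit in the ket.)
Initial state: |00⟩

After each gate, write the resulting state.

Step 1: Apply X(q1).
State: |01⟩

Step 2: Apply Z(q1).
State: -|01⟩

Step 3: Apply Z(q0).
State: -|01⟩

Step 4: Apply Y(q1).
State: i|00⟩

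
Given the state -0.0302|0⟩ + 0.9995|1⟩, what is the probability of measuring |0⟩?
0.000912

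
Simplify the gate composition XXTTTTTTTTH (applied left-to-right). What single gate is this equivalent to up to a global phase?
H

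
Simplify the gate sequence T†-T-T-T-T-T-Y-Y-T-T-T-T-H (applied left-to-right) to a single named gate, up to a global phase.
H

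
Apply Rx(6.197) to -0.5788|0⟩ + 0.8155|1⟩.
(0.5783 - 0.03513i)|0⟩ + (-0.8147 + 0.02493i)|1⟩

Rx(6.197) = [[cos(θ/2), −i·sin(θ/2)], [−i·sin(θ/2), cos(θ/2)]]; θ = 6.197, cos(θ/2) ≈ -0.999072, sin(θ/2) ≈ 0.0430793.
With a = amp(|0⟩) = -0.5788 and b = amp(|1⟩) = 0.8155:
new amp(|0⟩) = (-0.999072)·a + (-0.0430793i)·b = (0.5783 - 0.03513i)
new amp(|1⟩) = (-0.0430793i)·a + (-0.999072)·b = (-0.8147 + 0.02493i)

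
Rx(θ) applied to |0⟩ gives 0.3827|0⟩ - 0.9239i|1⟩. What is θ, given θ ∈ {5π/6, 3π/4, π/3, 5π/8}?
3π/4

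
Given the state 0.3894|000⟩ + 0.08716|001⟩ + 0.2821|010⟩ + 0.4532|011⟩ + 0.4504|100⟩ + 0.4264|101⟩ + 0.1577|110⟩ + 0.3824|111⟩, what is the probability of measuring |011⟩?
0.2054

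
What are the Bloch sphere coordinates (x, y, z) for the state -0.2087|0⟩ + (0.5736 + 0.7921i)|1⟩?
(-0.2394, -0.3306, -0.9129)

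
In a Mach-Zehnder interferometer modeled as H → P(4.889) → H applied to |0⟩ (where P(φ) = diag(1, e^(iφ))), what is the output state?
(0.5878 - 0.4922i)|0⟩ + (0.4122 + 0.4922i)|1⟩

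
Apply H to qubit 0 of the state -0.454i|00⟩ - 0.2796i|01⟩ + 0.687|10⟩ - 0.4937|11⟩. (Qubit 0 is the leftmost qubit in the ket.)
(0.4858 - 0.321i)|00⟩ + (-0.3491 - 0.1977i)|01⟩ + (-0.4858 - 0.321i)|10⟩ + (0.3491 - 0.1977i)|11⟩

H on qubit 0 mixes each pair of kets that differ only in qubit 0: amplitudes (a, b) of (|…0…⟩, |…1…⟩) become ((a + b)/√2, (a − b)/√2). Kets absent from the input have amplitude 0.
(|00⟩, |10⟩): (a, b) = (-0.454i, 0.687) → ((0.4858 - 0.321i), (-0.4858 - 0.321i))
(|01⟩, |11⟩): (a, b) = (-0.2796i, -0.4937) → ((-0.3491 - 0.1977i), (0.3491 - 0.1977i))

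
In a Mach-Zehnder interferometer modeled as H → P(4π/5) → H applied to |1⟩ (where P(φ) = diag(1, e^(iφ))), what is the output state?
(0.9045 - 0.2939i)|0⟩ + (0.09549 + 0.2939i)|1⟩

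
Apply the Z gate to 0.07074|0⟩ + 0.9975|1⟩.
0.07074|0⟩ - 0.9975|1⟩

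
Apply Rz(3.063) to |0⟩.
(0.03929 - 0.9992i)|0⟩

Rz(3.063) = [[e^(−iθ/2), 0], [0, e^(iθ/2)]] with e^(±iθ/2) = cos(θ/2) ± i·sin(θ/2); θ = 3.063, cos(θ/2) ≈ 0.0392862, sin(θ/2) ≈ 0.999228.
With a = amp(|0⟩) = 1 and b = amp(|1⟩) = 0:
new amp(|0⟩) = (0.0392862 - 0.999228i)·a = (0.03929 - 0.9992i)
new amp(|1⟩) = (0.0392862 + 0.999228i)·b = 0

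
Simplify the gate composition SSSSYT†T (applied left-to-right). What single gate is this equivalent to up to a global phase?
Y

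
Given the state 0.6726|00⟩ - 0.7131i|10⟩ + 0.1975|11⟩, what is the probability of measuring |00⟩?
0.4524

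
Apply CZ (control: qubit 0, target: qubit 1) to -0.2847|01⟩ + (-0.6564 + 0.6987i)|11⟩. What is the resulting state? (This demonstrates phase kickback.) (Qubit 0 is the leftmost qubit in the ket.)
-0.2847|01⟩ + (0.6564 - 0.6987i)|11⟩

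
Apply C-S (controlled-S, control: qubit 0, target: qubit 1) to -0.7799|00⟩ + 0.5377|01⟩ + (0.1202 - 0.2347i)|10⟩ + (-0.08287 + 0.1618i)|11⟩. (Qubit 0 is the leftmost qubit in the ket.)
-0.7799|00⟩ + 0.5377|01⟩ + (0.1202 - 0.2347i)|10⟩ + (-0.1618 - 0.08287i)|11⟩

C-S leaves the control-|0⟩ kets |00⟩, |01⟩ unchanged and applies S to qubit 1 on the control-|1⟩ pair (|10⟩, |11⟩).
S = [[1, 0], [0, i]].
With a = amp(|10⟩) = (0.1202 - 0.2347i) and b = amp(|11⟩) = (-0.08287 + 0.1618i):
new amp(|10⟩) = (1)·a = (0.1202 - 0.2347i)
new amp(|11⟩) = (i)·b = (-0.1618 - 0.08287i)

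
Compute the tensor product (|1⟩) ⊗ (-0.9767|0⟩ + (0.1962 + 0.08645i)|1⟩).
-0.9767|10⟩ + (0.1962 + 0.08645i)|11⟩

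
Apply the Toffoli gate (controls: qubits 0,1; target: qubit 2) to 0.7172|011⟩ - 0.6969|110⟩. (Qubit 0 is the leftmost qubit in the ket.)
0.7172|011⟩ - 0.6969|111⟩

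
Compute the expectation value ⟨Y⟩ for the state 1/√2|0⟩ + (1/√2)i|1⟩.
1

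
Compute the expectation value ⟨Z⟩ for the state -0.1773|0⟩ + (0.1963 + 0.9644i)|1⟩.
-0.9372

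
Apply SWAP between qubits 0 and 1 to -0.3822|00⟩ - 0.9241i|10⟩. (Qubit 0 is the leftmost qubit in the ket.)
-0.3822|00⟩ - 0.9241i|01⟩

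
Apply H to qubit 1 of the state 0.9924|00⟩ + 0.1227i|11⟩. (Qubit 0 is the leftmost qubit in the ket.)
0.7017|00⟩ + 0.7017|01⟩ + 0.08676i|10⟩ - 0.08676i|11⟩

H on qubit 1 mixes each pair of kets that differ only in qubit 1: amplitudes (a, b) of (|…0…⟩, |…1…⟩) become ((a + b)/√2, (a − b)/√2). Kets absent from the input have amplitude 0.
(|00⟩, |01⟩): (a, b) = (0.9924, 0) → (0.7017, 0.7017)
(|10⟩, |11⟩): (a, b) = (0, 0.1227i) → (0.08676i, -0.08676i)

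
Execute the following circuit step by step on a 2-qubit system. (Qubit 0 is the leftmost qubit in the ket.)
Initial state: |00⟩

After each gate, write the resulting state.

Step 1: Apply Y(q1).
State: i|01⟩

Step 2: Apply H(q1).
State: (1/√2)i|00⟩ - (1/√2)i|01⟩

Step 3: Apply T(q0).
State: (1/√2)i|00⟩ - (1/√2)i|01⟩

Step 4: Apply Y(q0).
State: -1/√2|10⟩ + 1/√2|11⟩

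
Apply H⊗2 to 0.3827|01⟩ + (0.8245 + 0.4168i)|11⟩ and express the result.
(0.6036 + 0.2084i)|00⟩ + (-0.6036 - 0.2084i)|01⟩ + (-0.2209 - 0.2084i)|10⟩ + (0.2209 + 0.2084i)|11⟩

H⊗2 gives amp(|y⟩) = (1/2) Σ_x (−1)^(x·y) amp(|x⟩), where x·y is the number of positions in which both x and y have a 1.
|00⟩: (0.3827 + (0.8245 + 0.4168i))/2 = (0.6036 + 0.2084i)
|01⟩: (-0.3827 - (0.8245 + 0.4168i))/2 = (-0.6036 - 0.2084i)
|10⟩: (0.3827 - (0.8245 + 0.4168i))/2 = (-0.2209 - 0.2084i)
|11⟩: (-0.3827 + (0.8245 + 0.4168i))/2 = (0.2209 + 0.2084i)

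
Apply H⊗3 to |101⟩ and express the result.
1/√8|000⟩ - 1/√8|001⟩ + 1/√8|010⟩ - 1/√8|011⟩ - 1/√8|100⟩ + 1/√8|101⟩ - 1/√8|110⟩ + 1/√8|111⟩

H⊗3 gives amp(|y⟩) = (1/2√2) Σ_x (−1)^(x·y) amp(|x⟩), where x·y is the number of positions in which both x and y have a 1.
|000⟩: (1)/(2√2) = 1/√8
|001⟩: (-1)/(2√2) = -1/√8
|010⟩: (1)/(2√2) = 1/√8
|011⟩: (-1)/(2√2) = -1/√8
|100⟩: (-1)/(2√2) = -1/√8
|101⟩: (1)/(2√2) = 1/√8
|110⟩: (-1)/(2√2) = -1/√8
|111⟩: (1)/(2√2) = 1/√8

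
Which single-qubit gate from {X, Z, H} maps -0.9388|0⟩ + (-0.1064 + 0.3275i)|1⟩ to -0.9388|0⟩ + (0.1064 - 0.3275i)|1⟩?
Z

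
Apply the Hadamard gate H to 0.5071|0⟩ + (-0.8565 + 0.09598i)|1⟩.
(-0.2471 + 0.06787i)|0⟩ + (0.9642 - 0.06787i)|1⟩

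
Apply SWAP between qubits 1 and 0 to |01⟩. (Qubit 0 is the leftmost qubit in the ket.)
|10⟩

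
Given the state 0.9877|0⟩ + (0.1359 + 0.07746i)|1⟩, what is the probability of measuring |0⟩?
0.9756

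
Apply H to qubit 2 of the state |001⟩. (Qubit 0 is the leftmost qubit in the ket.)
1/√2|000⟩ - 1/√2|001⟩

H on qubit 2 mixes each pair of kets that differ only in qubit 2: amplitudes (a, b) of (|…0…⟩, |…1…⟩) become ((a + b)/√2, (a − b)/√2). Kets absent from the input have amplitude 0.
(|000⟩, |001⟩): (a, b) = (0, 1) → (1/√2, -1/√2)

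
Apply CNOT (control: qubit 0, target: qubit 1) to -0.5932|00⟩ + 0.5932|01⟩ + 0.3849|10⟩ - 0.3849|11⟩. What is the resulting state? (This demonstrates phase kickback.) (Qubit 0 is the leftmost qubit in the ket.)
-0.5932|00⟩ + 0.5932|01⟩ - 0.3849|10⟩ + 0.3849|11⟩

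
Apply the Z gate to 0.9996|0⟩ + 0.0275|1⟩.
0.9996|0⟩ - 0.0275|1⟩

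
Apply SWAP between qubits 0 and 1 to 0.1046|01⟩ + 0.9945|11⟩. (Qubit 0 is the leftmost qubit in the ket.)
0.1046|10⟩ + 0.9945|11⟩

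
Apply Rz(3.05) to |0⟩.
(0.04578 - 0.999i)|0⟩

Rz(3.05) = [[e^(−iθ/2), 0], [0, e^(iθ/2)]] with e^(±iθ/2) = cos(θ/2) ± i·sin(θ/2); θ = 3.05, cos(θ/2) ≈ 0.0457803, sin(θ/2) ≈ 0.998952.
With a = amp(|0⟩) = 1 and b = amp(|1⟩) = 0:
new amp(|0⟩) = (0.0457803 - 0.998952i)·a = (0.04578 - 0.999i)
new amp(|1⟩) = (0.0457803 + 0.998952i)·b = 0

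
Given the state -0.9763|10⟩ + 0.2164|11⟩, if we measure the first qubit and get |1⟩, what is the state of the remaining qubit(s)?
-0.9763|0⟩ + 0.2164|1⟩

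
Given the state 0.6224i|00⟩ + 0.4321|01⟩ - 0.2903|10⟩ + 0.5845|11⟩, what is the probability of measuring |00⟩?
0.3874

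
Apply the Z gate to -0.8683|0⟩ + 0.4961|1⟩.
-0.8683|0⟩ - 0.4961|1⟩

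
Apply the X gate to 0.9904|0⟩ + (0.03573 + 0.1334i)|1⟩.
(0.03573 + 0.1334i)|0⟩ + 0.9904|1⟩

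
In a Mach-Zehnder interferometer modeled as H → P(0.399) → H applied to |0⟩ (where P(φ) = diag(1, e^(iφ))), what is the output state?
(0.9607 + 0.1942i)|0⟩ + (0.03928 - 0.1942i)|1⟩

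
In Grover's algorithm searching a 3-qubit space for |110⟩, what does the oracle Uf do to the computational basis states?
Uf|x⟩ = -|x⟩ if x = 110, else |x⟩ (phase flip on target)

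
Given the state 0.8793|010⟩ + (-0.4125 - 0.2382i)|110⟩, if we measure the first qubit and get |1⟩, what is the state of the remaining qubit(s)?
(-0.866 - 0.5001i)|10⟩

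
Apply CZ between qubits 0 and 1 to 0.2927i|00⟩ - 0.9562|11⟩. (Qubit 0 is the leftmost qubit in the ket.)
0.2927i|00⟩ + 0.9562|11⟩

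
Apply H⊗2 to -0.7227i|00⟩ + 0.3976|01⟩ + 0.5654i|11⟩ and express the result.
(0.1988 - 0.07865i)|00⟩ + (-0.1988 - 0.6441i)|01⟩ + (0.1988 - 0.6441i)|10⟩ + (-0.1988 - 0.07865i)|11⟩

H⊗2 gives amp(|y⟩) = (1/2) Σ_x (−1)^(x·y) amp(|x⟩), where x·y is the number of positions in which both x and y have a 1.
|00⟩: (-0.7227i + 0.3976 + 0.5654i)/2 = (0.1988 - 0.07865i)
|01⟩: (-0.7227i - 0.3976 - 0.5654i)/2 = (-0.1988 - 0.6441i)
|10⟩: (-0.7227i + 0.3976 - 0.5654i)/2 = (0.1988 - 0.6441i)
|11⟩: (-0.7227i - 0.3976 + 0.5654i)/2 = (-0.1988 - 0.07865i)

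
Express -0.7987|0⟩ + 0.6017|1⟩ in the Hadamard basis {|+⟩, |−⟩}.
-0.1393|+⟩ - 0.9902|−⟩

With |ψ⟩ = α|0⟩ + β|1⟩, the Hadamard-basis coefficients are ⟨+|ψ⟩ = (α + β)/√2 and ⟨−|ψ⟩ = (α − β)/√2.
Here α = -0.7987, β = 0.6017: (α + β)/√2 = -0.1393, (α − β)/√2 = -0.9902.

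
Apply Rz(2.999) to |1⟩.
(0.07124 + 0.9975i)|1⟩

Rz(2.999) = [[e^(−iθ/2), 0], [0, e^(iθ/2)]] with e^(±iθ/2) = cos(θ/2) ± i·sin(θ/2); θ = 2.999, cos(θ/2) ≈ 0.0712359, sin(θ/2) ≈ 0.997459.
With a = amp(|0⟩) = 0 and b = amp(|1⟩) = 1:
new amp(|0⟩) = (0.0712359 - 0.997459i)·a = 0
new amp(|1⟩) = (0.0712359 + 0.997459i)·b = (0.07124 + 0.9975i)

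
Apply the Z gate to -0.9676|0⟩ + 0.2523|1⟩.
-0.9676|0⟩ - 0.2523|1⟩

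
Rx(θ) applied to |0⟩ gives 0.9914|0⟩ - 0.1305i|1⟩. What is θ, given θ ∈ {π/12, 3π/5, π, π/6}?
π/12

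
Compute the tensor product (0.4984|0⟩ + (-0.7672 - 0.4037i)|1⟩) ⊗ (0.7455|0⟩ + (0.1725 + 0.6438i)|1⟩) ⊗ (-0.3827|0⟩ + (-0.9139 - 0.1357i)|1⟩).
-0.1422|000⟩ + (-0.3396 - 0.05042i)|001⟩ + (-0.0329 - 0.1228i)|010⟩ + (-0.03503 - 0.3049i)|011⟩ + (0.2189 + 0.1152i)|100⟩ + (0.4819 + 0.3527i)|101⟩ + (-0.04882 + 0.2157i)|110⟩ + (-0.1931 + 0.4977i)|111⟩

amp(|b₁b₂…⟩) = product of the factor amplitudes for bits b₁, b₂, …; only kets whose every factor amplitude is nonzero survive.
|000⟩: (0.4984)(0.7455)(-0.3827) = -0.1422
|001⟩: (0.4984)(0.7455)(-0.9139 - 0.1357i) = (-0.3396 - 0.05042i)
|010⟩: (0.4984)(0.1725 + 0.6438i)(-0.3827) = (-0.0329 - 0.1228i)
|011⟩: (0.4984)(0.1725 + 0.6438i)(-0.9139 - 0.1357i) = (-0.03503 - 0.3049i)
|100⟩: (-0.7672 - 0.4037i)(0.7455)(-0.3827) = (0.2189 + 0.1152i)
|101⟩: (-0.7672 - 0.4037i)(0.7455)(-0.9139 - 0.1357i) = (0.4819 + 0.3527i)
|110⟩: (-0.7672 - 0.4037i)(0.1725 + 0.6438i)(-0.3827) = (-0.04882 + 0.2157i)
|111⟩: (-0.7672 - 0.4037i)(0.1725 + 0.6438i)(-0.9139 - 0.1357i) = (-0.1931 + 0.4977i)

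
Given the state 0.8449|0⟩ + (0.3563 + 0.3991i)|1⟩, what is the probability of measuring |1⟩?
0.2862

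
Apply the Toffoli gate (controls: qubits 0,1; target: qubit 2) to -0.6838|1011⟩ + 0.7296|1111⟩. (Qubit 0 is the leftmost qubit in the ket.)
-0.6838|1011⟩ + 0.7296|1101⟩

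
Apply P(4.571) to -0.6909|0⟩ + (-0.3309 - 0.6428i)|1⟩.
-0.6909|0⟩ + (-0.5898 + 0.4182i)|1⟩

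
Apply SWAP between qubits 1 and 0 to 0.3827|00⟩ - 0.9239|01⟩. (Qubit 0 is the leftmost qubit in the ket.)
0.3827|00⟩ - 0.9239|10⟩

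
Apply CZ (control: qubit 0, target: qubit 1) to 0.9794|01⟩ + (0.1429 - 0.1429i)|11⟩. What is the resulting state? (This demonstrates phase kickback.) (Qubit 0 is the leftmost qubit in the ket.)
0.9794|01⟩ + (-0.1429 + 0.1429i)|11⟩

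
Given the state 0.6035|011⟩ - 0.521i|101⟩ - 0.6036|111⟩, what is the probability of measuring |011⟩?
0.3642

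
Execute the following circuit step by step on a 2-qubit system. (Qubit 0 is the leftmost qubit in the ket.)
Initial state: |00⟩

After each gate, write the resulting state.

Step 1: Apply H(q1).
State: 1/√2|00⟩ + 1/√2|01⟩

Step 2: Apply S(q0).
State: 1/√2|00⟩ + 1/√2|01⟩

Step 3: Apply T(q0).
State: 1/√2|00⟩ + 1/√2|01⟩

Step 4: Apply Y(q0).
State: (1/√2)i|10⟩ + (1/√2)i|11⟩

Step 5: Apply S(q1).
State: (1/√2)i|10⟩ - 1/√2|11⟩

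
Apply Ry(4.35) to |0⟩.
-0.5681|0⟩ + 0.823|1⟩

Ry(4.35) = [[cos(θ/2), −sin(θ/2)], [sin(θ/2), cos(θ/2)]]; θ = 4.35, cos(θ/2) ≈ -0.568107, sin(θ/2) ≈ 0.822955.
With a = amp(|0⟩) = 1 and b = amp(|1⟩) = 0:
new amp(|0⟩) = (-0.568107)·a + (-0.822955)·b = -0.5681
new amp(|1⟩) = (0.822955)·a + (-0.568107)·b = 0.823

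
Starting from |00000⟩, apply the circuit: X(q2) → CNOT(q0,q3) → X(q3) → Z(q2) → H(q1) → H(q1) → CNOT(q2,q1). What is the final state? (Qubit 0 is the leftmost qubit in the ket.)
-|01110⟩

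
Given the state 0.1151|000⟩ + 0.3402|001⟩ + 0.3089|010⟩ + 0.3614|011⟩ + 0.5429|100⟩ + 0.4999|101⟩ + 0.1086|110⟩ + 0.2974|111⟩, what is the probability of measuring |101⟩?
0.2499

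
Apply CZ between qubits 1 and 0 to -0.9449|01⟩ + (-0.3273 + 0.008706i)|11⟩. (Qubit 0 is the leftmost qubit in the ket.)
-0.9449|01⟩ + (0.3273 - 0.008706i)|11⟩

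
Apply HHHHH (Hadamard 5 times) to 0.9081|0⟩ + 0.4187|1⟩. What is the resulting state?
0.9382|0⟩ + 0.3461|1⟩

H² = I, so H^5 = H: a single Hadamard. With (a, b) = (0.9081, 0.4187), H gives ((a + b)/√2, (a − b)/√2) = (0.9382, 0.3461).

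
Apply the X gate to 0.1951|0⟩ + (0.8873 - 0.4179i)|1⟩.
(0.8873 - 0.4179i)|0⟩ + 0.1951|1⟩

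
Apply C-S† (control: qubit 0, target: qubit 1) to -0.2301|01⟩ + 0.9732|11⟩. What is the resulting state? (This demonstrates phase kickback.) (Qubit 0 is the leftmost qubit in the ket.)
-0.2301|01⟩ - 0.9732i|11⟩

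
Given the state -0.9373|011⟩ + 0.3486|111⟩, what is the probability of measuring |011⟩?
0.8785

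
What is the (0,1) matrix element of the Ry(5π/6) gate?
-0.9659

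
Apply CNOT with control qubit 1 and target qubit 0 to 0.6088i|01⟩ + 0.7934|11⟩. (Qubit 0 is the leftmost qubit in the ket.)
0.7934|01⟩ + 0.6088i|11⟩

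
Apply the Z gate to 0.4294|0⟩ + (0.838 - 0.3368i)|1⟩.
0.4294|0⟩ + (-0.838 + 0.3368i)|1⟩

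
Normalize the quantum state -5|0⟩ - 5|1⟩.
-1/√2|0⟩ - 1/√2|1⟩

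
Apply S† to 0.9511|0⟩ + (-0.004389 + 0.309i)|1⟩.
0.9511|0⟩ + (0.309 + 0.004389i)|1⟩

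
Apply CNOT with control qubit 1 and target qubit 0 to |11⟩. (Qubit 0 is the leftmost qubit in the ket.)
|01⟩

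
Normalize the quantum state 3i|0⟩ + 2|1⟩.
0.8321i|0⟩ + 0.5547|1⟩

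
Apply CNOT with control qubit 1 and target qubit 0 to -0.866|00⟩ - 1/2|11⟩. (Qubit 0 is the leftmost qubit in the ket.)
-0.866|00⟩ - 1/2|01⟩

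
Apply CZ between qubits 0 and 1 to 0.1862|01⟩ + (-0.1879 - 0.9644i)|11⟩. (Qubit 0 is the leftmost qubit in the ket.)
0.1862|01⟩ + (0.1879 + 0.9644i)|11⟩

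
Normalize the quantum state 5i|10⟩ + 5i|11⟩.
(1/√2)i|10⟩ + (1/√2)i|11⟩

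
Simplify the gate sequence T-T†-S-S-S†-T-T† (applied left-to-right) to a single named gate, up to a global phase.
S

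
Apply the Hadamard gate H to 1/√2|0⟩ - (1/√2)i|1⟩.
(1/2 - (1/2)i)|0⟩ + (1/2 + (1/2)i)|1⟩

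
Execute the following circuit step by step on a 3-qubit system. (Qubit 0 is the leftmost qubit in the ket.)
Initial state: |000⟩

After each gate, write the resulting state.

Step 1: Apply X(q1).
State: |010⟩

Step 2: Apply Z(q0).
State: |010⟩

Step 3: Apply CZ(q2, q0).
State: |010⟩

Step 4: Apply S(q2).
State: |010⟩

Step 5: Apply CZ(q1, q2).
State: |010⟩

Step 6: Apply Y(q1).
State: -i|000⟩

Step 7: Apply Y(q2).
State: |001⟩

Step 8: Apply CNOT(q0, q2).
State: |001⟩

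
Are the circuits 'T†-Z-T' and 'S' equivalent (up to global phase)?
No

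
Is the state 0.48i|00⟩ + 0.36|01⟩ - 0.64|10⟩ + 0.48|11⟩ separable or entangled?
Entangled

Writing the state as a|00⟩ + b|01⟩ + c|10⟩ + d|11⟩, it is a product state iff ad − bc = 0.
Here (a, b, c, d) = (0.48i, 0.36, -0.64, 0.48): ad − bc = (0.48i)(0.48) − (0.36)(-0.64) = (0.2304 + 0.2304i) ≠ 0, so the state is entangled.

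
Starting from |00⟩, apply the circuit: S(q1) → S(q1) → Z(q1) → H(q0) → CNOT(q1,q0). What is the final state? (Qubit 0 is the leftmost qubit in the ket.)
1/√2|00⟩ + 1/√2|10⟩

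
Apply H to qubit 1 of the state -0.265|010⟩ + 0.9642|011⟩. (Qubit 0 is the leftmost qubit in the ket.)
-0.1874|000⟩ + 0.6818|001⟩ + 0.1874|010⟩ - 0.6818|011⟩

H on qubit 1 mixes each pair of kets that differ only in qubit 1: amplitudes (a, b) of (|…0…⟩, |…1…⟩) become ((a + b)/√2, (a − b)/√2). Kets absent from the input have amplitude 0.
(|000⟩, |010⟩): (a, b) = (0, -0.265) → (-0.1874, 0.1874)
(|001⟩, |011⟩): (a, b) = (0, 0.9642) → (0.6818, -0.6818)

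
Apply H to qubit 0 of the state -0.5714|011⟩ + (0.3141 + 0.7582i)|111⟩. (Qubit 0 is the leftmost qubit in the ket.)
(-0.1819 + 0.5361i)|011⟩ + (-0.6261 - 0.5361i)|111⟩

H on qubit 0 mixes each pair of kets that differ only in qubit 0: amplitudes (a, b) of (|…0…⟩, |…1…⟩) become ((a + b)/√2, (a − b)/√2). Kets absent from the input have amplitude 0.
(|011⟩, |111⟩): (a, b) = (-0.5714, (0.3141 + 0.7582i)) → ((-0.1819 + 0.5361i), (-0.6261 - 0.5361i))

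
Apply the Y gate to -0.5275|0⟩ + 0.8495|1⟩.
-0.8495i|0⟩ - 0.5275i|1⟩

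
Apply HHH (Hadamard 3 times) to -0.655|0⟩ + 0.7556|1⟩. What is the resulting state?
0.07113|0⟩ - 0.9974|1⟩

H² = I, so H^3 = H: a single Hadamard. With (a, b) = (-0.655, 0.7556), H gives ((a + b)/√2, (a − b)/√2) = (0.07113, -0.9974).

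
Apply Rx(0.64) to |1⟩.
-0.3146i|0⟩ + 0.9492|1⟩

Rx(0.64) = [[cos(θ/2), −i·sin(θ/2)], [−i·sin(θ/2), cos(θ/2)]]; θ = 0.64, cos(θ/2) ≈ 0.949235, sin(θ/2) ≈ 0.314567.
With a = amp(|0⟩) = 0 and b = amp(|1⟩) = 1:
new amp(|0⟩) = (0.949235)·a + (-0.314567i)·b = -0.3146i
new amp(|1⟩) = (-0.314567i)·a + (0.949235)·b = 0.9492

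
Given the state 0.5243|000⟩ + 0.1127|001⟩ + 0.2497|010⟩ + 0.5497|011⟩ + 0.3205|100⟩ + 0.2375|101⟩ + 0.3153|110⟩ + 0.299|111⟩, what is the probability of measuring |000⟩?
0.2749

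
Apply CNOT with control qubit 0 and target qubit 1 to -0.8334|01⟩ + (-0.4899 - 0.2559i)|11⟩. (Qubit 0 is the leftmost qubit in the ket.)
-0.8334|01⟩ + (-0.4899 - 0.2559i)|10⟩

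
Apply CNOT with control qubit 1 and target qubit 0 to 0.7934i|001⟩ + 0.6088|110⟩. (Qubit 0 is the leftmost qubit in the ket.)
0.7934i|001⟩ + 0.6088|010⟩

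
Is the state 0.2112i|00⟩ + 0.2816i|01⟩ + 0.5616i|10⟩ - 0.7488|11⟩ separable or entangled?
Entangled

Writing the state as a|00⟩ + b|01⟩ + c|10⟩ + d|11⟩, it is a product state iff ad − bc = 0.
Here (a, b, c, d) = (0.2112i, 0.2816i, 0.5616i, -0.7488): ad − bc = (0.2112i)(-0.7488) − (0.2816i)(0.5616i) = (0.1581 - 0.1581i) ≠ 0, so the state is entangled.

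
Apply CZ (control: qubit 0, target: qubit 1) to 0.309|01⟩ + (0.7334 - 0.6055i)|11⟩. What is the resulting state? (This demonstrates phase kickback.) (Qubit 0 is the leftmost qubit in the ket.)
0.309|01⟩ + (-0.7334 + 0.6055i)|11⟩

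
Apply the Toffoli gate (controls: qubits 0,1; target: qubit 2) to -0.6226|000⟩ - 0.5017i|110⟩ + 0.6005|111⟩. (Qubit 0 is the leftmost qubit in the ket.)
-0.6226|000⟩ + 0.6005|110⟩ - 0.5017i|111⟩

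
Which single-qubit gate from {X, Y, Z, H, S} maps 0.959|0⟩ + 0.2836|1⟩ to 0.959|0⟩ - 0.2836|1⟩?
Z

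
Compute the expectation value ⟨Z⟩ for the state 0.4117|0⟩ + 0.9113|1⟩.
-0.661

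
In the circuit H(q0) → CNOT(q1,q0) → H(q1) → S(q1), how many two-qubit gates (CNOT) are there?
1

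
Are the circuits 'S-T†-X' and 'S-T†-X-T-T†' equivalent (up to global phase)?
Yes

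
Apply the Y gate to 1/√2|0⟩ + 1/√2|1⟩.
-(1/√2)i|0⟩ + (1/√2)i|1⟩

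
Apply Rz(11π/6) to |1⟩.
(-0.9659 + 0.2588i)|1⟩

Rz(11π/6) = [[e^(−iθ/2), 0], [0, e^(iθ/2)]] with e^(±iθ/2) = cos(θ/2) ± i·sin(θ/2); θ = 11π/6, cos(θ/2) ≈ -0.965926, sin(θ/2) ≈ 0.258819.
With a = amp(|0⟩) = 0 and b = amp(|1⟩) = 1:
new amp(|0⟩) = (-0.965926 - 0.258819i)·a = 0
new amp(|1⟩) = (-0.965926 + 0.258819i)·b = (-0.9659 + 0.2588i)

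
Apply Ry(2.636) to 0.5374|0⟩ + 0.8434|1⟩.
-0.6822|0⟩ + 0.7313|1⟩

Ry(2.636) = [[cos(θ/2), −sin(θ/2)], [sin(θ/2), cos(θ/2)]]; θ = 2.636, cos(θ/2) ≈ 0.250112, sin(θ/2) ≈ 0.968217.
With a = amp(|0⟩) = 0.5374 and b = amp(|1⟩) = 0.8434:
new amp(|0⟩) = (0.250112)·a + (-0.968217)·b = -0.6822
new amp(|1⟩) = (0.968217)·a + (0.250112)·b = 0.7313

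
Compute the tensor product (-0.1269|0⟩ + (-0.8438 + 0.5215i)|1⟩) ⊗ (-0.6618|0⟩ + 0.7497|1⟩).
0.08398|00⟩ - 0.09514|01⟩ + (0.5584 - 0.3451i)|10⟩ + (-0.6326 + 0.391i)|11⟩

amp(|b₁b₂…⟩) = product of the factor amplitudes for bits b₁, b₂, …; only kets whose every factor amplitude is nonzero survive.
|00⟩: (-0.1269)(-0.6618) = 0.08398
|01⟩: (-0.1269)(0.7497) = -0.09514
|10⟩: (-0.8438 + 0.5215i)(-0.6618) = (0.5584 - 0.3451i)
|11⟩: (-0.8438 + 0.5215i)(0.7497) = (-0.6326 + 0.391i)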